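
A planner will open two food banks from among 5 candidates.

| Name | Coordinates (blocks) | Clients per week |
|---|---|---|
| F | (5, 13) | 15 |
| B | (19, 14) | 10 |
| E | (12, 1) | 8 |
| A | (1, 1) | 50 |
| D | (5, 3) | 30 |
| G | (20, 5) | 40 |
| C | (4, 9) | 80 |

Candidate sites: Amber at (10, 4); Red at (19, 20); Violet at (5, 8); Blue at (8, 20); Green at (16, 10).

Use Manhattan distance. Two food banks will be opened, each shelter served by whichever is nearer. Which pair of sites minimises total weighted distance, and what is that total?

{Violet, Green}, total 1469

Evaluate every pair (each demand assigned to the nearer of the two):
  {Violet, Green}: total = 1469
  {Amber, Violet}: total = 1605
  {Red, Violet}: total = 1747
  {Violet, Blue}: total = 1937
  {Amber, Green}: total = 2340
  {Amber, Red}: total = 2410
  {Amber, Blue}: total = 2460
  {Blue, Green}: total = 3464
  {Red, Green}: total = 3514
  {Red, Blue}: total = 4134
Best pair: {Violet, Green} with total 1469.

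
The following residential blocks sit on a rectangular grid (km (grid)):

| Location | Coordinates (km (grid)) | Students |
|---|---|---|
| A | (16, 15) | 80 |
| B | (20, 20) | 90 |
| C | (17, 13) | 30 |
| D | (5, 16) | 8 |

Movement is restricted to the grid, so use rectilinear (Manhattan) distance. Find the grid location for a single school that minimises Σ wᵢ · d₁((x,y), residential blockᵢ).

(17, 15)

Manhattan distance separates: Σwᵢ(|x−xᵢ|+|y−yᵢ|) = Σwᵢ|x−xᵢ| + Σwᵢ|y−yᵢ|, so x and y are optimised independently as 1-D weighted medians.
Total weight W = 208; half = 104.
x-coordinate, sorted with cumulative weight:
  x=5 (D, w=8) cum 8
  x=16 (A, w=80) cum 88
  x=17 (C, w=30) cum 118  ← median
  x=20 (B, w=90) cum 208
⇒ x* = 17
y-coordinate, sorted with cumulative weight:
  y=13 (C, w=30) cum 30
  y=15 (A, w=80) cum 110  ← median
  y=16 (D, w=8) cum 118
  y=20 (B, w=90) cum 208
⇒ y* = 15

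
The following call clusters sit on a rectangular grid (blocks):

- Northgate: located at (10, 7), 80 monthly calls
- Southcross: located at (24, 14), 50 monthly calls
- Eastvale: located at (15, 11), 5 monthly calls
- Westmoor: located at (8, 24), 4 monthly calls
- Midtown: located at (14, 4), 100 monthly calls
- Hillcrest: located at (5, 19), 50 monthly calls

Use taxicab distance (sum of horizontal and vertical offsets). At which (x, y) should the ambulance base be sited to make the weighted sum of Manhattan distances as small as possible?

Manhattan distance separates: Σwᵢ(|x−xᵢ|+|y−yᵢ|) = Σwᵢ|x−xᵢ| + Σwᵢ|y−yᵢ|, so x and y are optimised independently as 1-D weighted medians.
Total weight W = 289; half = 144.5.
x-coordinate, sorted with cumulative weight:
  x=5 (Hillcrest, w=50) cum 50
  x=8 (Westmoor, w=4) cum 54
  x=10 (Northgate, w=80) cum 134
  x=14 (Midtown, w=100) cum 234  ← median
  x=15 (Eastvale, w=5) cum 239
  x=24 (Southcross, w=50) cum 289
⇒ x* = 14
y-coordinate, sorted with cumulative weight:
  y=4 (Midtown, w=100) cum 100
  y=7 (Northgate, w=80) cum 180  ← median
  y=11 (Eastvale, w=5) cum 185
  y=14 (Southcross, w=50) cum 235
  y=19 (Hillcrest, w=50) cum 285
  y=24 (Westmoor, w=4) cum 289
⇒ y* = 7

(14, 7)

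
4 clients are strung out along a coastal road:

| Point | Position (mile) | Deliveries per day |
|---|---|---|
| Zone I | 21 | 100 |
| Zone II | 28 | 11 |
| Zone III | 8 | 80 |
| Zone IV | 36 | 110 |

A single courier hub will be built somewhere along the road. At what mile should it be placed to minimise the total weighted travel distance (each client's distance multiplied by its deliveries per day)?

For a sum of weighted absolute distances on a line, the optimum is the weighted median (not the mean). Total weight W = 301; half-weight = 150.5.
Sort by position and accumulate weight:
  mile 8 (Zone III, w=80) → cum 80
  mile 21 (Zone I, w=100) → cum 180  ≥ 150.5 → median here
  mile 28 (Zone II, w=11) → cum 191
  mile 36 (Zone IV, w=110) → cum 301
Optimal location: mile 21.

x = 21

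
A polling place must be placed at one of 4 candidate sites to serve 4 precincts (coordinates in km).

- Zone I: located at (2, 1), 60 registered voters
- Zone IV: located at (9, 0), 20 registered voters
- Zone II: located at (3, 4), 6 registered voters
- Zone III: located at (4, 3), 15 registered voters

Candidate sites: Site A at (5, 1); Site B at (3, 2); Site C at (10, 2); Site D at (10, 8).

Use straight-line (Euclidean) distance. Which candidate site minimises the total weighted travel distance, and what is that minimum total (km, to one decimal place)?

Site B, total 244.6 km

Total weighted distance at each candidate:
  Site A (5, 1): total = 317.6
  Site B (3, 2): total = 244.6
  Site C (10, 2): total = 663.4
  Site D (10, 8): total = 964.6
Minimum is at Site B with total 244.6 km.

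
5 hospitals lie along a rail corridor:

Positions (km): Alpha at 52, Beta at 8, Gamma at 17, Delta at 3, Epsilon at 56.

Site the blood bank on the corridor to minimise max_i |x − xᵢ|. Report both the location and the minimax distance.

location 29.5, max distance 26.5

The 1-center on a line is the midpoint of the two extreme points: leftmost at 3, rightmost at 56.
Optimal location = (3 + 56)/2 = 29.5; maximum distance = (56 − 3)/2 = 26.5.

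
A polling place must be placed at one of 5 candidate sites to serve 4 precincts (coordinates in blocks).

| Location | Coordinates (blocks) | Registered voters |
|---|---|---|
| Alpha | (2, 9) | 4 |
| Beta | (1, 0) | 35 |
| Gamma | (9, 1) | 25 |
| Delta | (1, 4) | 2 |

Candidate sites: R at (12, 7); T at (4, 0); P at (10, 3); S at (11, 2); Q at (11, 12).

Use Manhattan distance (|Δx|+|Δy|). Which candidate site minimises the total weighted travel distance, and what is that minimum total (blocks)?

T, total 313 blocks

Total weighted distance at each candidate:
  R (12, 7): total = 931
  T (4, 0): total = 313
  P (10, 3): total = 571
  S (11, 2): total = 583
  Q (11, 12): total = 1179
Minimum is at T with total 313 blocks.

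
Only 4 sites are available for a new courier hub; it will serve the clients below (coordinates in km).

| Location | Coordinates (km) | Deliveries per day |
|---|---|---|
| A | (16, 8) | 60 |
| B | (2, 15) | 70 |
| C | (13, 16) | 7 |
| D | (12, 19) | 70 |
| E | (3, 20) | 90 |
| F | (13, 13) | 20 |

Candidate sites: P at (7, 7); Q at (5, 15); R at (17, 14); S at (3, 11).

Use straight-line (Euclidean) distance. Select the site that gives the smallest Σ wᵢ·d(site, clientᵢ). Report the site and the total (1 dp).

Q, total 2262.7 km

Total weighted distance at each candidate:
  P (7, 7): total = 3583.3
  Q (5, 15): total = 2262.7
  R (17, 14): total = 3396.9
  S (3, 11): total = 3024.3
Minimum is at Q with total 2262.7 km.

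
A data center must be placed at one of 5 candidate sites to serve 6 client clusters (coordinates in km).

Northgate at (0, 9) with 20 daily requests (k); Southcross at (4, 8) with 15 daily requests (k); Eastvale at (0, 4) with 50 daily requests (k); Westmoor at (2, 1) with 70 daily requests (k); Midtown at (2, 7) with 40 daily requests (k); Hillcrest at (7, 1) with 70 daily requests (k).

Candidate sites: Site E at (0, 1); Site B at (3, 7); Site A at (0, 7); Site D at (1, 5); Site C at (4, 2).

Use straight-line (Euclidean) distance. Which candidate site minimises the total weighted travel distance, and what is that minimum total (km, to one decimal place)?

Site C, total 1068.1 km

Total weighted distance at each candidate:
  Site E (0, 1): total = 1313.9
  Site B (3, 7): total = 1276.0
  Site A (0, 7): total = 1419.9
  Site D (1, 5): total = 1099.6
  Site C (4, 2): total = 1068.1
Minimum is at Site C with total 1068.1 km.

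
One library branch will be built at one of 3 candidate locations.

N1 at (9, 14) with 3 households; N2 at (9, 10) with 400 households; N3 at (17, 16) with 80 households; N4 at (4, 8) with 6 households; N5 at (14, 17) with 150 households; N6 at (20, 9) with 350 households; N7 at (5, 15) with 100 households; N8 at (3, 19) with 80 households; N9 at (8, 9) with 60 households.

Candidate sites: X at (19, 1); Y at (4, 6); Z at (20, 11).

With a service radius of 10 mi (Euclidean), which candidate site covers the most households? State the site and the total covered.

Coverage radius r = 10 mi; a point is covered iff (Δx)²+(Δy)² ≤ 10² = 100.
  X (19, 1): covers {N6} → 350
  Y (4, 6): covers {N1, N2, N4, N7, N9} → 569
  Z (20, 11): covers {N3, N5, N6} → 580
Maximum coverage at Z: 580 households.

Z, covering 580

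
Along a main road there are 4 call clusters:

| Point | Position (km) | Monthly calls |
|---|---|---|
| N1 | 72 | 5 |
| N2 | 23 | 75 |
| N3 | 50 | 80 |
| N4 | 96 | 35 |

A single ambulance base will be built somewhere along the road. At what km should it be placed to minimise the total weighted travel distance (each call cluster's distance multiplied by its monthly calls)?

x = 50

For a sum of weighted absolute distances on a line, the optimum is the weighted median (not the mean). Total weight W = 195; half-weight = 97.5.
Sort by position and accumulate weight:
  km 23 (N2, w=75) → cum 75
  km 50 (N3, w=80) → cum 155  ≥ 97.5 → median here
  km 72 (N1, w=5) → cum 160
  km 96 (N4, w=35) → cum 195
Optimal location: km 50.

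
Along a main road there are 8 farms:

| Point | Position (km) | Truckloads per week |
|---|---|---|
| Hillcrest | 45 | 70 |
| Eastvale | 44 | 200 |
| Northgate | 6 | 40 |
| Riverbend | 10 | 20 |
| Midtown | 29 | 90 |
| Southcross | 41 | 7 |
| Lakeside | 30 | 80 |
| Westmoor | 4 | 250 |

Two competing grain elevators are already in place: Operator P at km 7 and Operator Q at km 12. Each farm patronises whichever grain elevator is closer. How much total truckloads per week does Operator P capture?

The indifferent point is the midpoint (7+12)/2 = 9.5; farms left of it (closer to Operator P at 7) go to Operator P, those right go to Operator Q.
  Westmoor at 4 (w=250) → Operator P
  Northgate at 6 (w=40) → Operator P
  Riverbend at 10 (w=20) → Operator Q
  Midtown at 29 (w=90) → Operator Q
  Lakeside at 30 (w=80) → Operator Q
  Southcross at 41 (w=7) → Operator Q
  Eastvale at 44 (w=200) → Operator Q
  Hillcrest at 45 (w=70) → Operator Q
Operator P captures 290; Operator Q captures 467.

290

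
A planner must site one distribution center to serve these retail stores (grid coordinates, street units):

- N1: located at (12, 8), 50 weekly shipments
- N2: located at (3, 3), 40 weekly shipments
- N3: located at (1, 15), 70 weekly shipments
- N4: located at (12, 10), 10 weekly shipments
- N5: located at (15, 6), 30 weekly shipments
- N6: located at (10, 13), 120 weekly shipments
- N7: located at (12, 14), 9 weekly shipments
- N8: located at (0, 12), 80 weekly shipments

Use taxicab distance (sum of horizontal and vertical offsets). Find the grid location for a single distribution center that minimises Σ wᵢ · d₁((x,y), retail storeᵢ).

Manhattan distance separates: Σwᵢ(|x−xᵢ|+|y−yᵢ|) = Σwᵢ|x−xᵢ| + Σwᵢ|y−yᵢ|, so x and y are optimised independently as 1-D weighted medians.
Total weight W = 409; half = 204.5.
x-coordinate, sorted with cumulative weight:
  x=0 (N8, w=80) cum 80
  x=1 (N3, w=70) cum 150
  x=3 (N2, w=40) cum 190
  x=10 (N6, w=120) cum 310  ← median
  x=12 (N1, w=50) cum 360
  x=12 (N4, w=10) cum 370
  x=12 (N7, w=9) cum 379
  x=15 (N5, w=30) cum 409
⇒ x* = 10
y-coordinate, sorted with cumulative weight:
  y=3 (N2, w=40) cum 40
  y=6 (N5, w=30) cum 70
  y=8 (N1, w=50) cum 120
  y=10 (N4, w=10) cum 130
  y=12 (N8, w=80) cum 210  ← median
  y=13 (N6, w=120) cum 330
  y=14 (N7, w=9) cum 339
  y=15 (N3, w=70) cum 409
⇒ y* = 12

(10, 12)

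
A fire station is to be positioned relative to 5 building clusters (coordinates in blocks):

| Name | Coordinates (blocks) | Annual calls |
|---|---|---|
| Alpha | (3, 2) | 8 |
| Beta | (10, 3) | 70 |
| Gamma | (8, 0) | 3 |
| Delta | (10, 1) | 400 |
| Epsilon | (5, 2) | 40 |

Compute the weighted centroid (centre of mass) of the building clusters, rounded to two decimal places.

The minimiser of Σwᵢ‖p−pᵢ‖² is the weighted centroid p* = (Σwᵢpᵢ)/(Σwᵢ).
Σwᵢ = 521.
Σwᵢxᵢ = 8·3 + 70·10 + 3·8 + 400·10 + 40·5 = 4948.
Σwᵢyᵢ = 8·2 + 70·3 + 3·0 + 400·1 + 40·2 = 706.
x* = 4948/521 = 9.50, y* = 706/521 = 1.36.

(9.50, 1.36)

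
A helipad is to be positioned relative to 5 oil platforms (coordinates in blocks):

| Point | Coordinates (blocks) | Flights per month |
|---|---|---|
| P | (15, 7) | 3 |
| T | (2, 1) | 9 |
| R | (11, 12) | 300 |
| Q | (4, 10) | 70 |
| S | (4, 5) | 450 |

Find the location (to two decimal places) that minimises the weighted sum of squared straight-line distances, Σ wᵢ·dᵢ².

The minimiser of Σwᵢ‖p−pᵢ‖² is the weighted centroid p* = (Σwᵢpᵢ)/(Σwᵢ).
Σwᵢ = 832.
Σwᵢxᵢ = 3·15 + 9·2 + 300·11 + 70·4 + 450·4 = 5443.
Σwᵢyᵢ = 3·7 + 9·1 + 300·12 + 70·10 + 450·5 = 6580.
x* = 5443/832 = 6.54, y* = 6580/832 = 7.91.

(6.54, 7.91)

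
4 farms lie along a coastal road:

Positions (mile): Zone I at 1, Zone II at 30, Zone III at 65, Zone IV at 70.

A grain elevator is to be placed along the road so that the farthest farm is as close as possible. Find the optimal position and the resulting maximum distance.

location 35.5, max distance 34.5

The 1-center on a line is the midpoint of the two extreme points: leftmost at 1, rightmost at 70.
Optimal location = (1 + 70)/2 = 35.5; maximum distance = (70 − 1)/2 = 34.5.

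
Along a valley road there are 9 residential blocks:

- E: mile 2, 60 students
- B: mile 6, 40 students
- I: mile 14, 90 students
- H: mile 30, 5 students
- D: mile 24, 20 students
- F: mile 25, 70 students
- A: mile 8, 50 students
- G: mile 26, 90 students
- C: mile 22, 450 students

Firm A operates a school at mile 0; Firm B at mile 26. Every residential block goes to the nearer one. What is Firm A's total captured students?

The indifferent point is the midpoint (0+26)/2 = 13; residential blocks left of it (closer to Firm A at 0) go to Firm A, those right go to Firm B.
  E at 2 (w=60) → Firm A
  B at 6 (w=40) → Firm A
  A at 8 (w=50) → Firm A
  I at 14 (w=90) → Firm B
  C at 22 (w=450) → Firm B
  D at 24 (w=20) → Firm B
  F at 25 (w=70) → Firm B
  G at 26 (w=90) → Firm B
  H at 30 (w=5) → Firm B
Firm A captures 150; Firm B captures 725.

150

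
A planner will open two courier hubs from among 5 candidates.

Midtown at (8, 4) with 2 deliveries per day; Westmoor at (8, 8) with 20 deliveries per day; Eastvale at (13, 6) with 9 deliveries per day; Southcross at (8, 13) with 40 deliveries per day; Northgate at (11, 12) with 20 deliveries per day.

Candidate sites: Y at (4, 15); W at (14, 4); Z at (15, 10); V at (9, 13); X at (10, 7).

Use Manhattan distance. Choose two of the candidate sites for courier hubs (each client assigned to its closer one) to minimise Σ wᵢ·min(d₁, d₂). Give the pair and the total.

{V, X}, total 206

Evaluate every pair (each demand assigned to the nearer of the two):
  {V, X}: total = 206
  {W, V}: total = 259
  {Z, V}: total = 294
  {Y, V}: total = 339
  {Y, X}: total = 466
  {W, X}: total = 537
  {Z, X}: total = 546
  {Y, Z}: total = 620
  {Y, W}: total = 679
  {W, Z}: total = 739
Best pair: {V, X} with total 206.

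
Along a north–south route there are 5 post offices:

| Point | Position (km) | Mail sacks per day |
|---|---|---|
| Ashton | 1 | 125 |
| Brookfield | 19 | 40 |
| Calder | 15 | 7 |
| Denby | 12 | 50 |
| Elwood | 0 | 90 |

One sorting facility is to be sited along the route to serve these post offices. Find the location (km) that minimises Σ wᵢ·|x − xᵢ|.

For a sum of weighted absolute distances on a line, the optimum is the weighted median (not the mean). Total weight W = 312; half-weight = 156.
Sort by position and accumulate weight:
  km 0 (Elwood, w=90) → cum 90
  km 1 (Ashton, w=125) → cum 215  ≥ 156 → median here
  km 12 (Denby, w=50) → cum 265
  km 15 (Calder, w=7) → cum 272
  km 19 (Brookfield, w=40) → cum 312
Optimal location: km 1.

x = 1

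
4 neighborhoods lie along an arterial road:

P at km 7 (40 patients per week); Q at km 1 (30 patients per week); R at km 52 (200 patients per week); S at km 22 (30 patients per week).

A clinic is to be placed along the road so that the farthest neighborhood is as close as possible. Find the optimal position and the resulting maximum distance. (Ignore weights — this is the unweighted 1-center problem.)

The 1-center on a line is the midpoint of the two extreme points: leftmost at 1, rightmost at 52.
Optimal location = (1 + 52)/2 = 26.5; maximum distance = (52 − 1)/2 = 25.5.

location 26.5, max distance 25.5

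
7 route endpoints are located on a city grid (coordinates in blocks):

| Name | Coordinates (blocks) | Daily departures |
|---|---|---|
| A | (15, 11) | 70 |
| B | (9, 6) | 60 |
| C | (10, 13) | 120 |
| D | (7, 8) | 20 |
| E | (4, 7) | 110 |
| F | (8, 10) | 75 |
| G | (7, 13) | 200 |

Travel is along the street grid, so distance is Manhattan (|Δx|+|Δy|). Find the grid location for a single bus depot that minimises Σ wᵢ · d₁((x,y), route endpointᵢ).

(7, 11)

Manhattan distance separates: Σwᵢ(|x−xᵢ|+|y−yᵢ|) = Σwᵢ|x−xᵢ| + Σwᵢ|y−yᵢ|, so x and y are optimised independently as 1-D weighted medians.
Total weight W = 655; half = 327.5.
x-coordinate, sorted with cumulative weight:
  x=4 (E, w=110) cum 110
  x=7 (D, w=20) cum 130
  x=7 (G, w=200) cum 330  ← median
  x=8 (F, w=75) cum 405
  x=9 (B, w=60) cum 465
  x=10 (C, w=120) cum 585
  x=15 (A, w=70) cum 655
⇒ x* = 7
y-coordinate, sorted with cumulative weight:
  y=6 (B, w=60) cum 60
  y=7 (E, w=110) cum 170
  y=8 (D, w=20) cum 190
  y=10 (F, w=75) cum 265
  y=11 (A, w=70) cum 335  ← median
  y=13 (C, w=120) cum 455
  y=13 (G, w=200) cum 655
⇒ y* = 11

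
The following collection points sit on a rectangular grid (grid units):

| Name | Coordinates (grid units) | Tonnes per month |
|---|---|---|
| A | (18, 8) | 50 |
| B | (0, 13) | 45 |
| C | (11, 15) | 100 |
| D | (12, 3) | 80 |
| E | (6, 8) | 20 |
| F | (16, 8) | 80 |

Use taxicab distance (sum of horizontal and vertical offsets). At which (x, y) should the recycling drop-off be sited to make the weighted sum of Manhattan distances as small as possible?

Manhattan distance separates: Σwᵢ(|x−xᵢ|+|y−yᵢ|) = Σwᵢ|x−xᵢ| + Σwᵢ|y−yᵢ|, so x and y are optimised independently as 1-D weighted medians.
Total weight W = 375; half = 187.5.
x-coordinate, sorted with cumulative weight:
  x=0 (B, w=45) cum 45
  x=6 (E, w=20) cum 65
  x=11 (C, w=100) cum 165
  x=12 (D, w=80) cum 245  ← median
  x=16 (F, w=80) cum 325
  x=18 (A, w=50) cum 375
⇒ x* = 12
y-coordinate, sorted with cumulative weight:
  y=3 (D, w=80) cum 80
  y=8 (A, w=50) cum 130
  y=8 (E, w=20) cum 150
  y=8 (F, w=80) cum 230  ← median
  y=13 (B, w=45) cum 275
  y=15 (C, w=100) cum 375
⇒ y* = 8

(12, 8)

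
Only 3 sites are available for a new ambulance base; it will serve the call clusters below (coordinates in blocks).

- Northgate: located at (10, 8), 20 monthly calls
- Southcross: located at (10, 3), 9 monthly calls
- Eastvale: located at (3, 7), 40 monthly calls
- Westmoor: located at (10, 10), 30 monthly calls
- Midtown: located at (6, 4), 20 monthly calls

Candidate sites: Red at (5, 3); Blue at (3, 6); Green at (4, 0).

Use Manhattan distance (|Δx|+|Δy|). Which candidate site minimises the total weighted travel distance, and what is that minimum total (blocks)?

Total weighted distance at each candidate:
  Red (5, 3): total = 885
  Blue (3, 6): total = 740
  Green (4, 0): total = 1281
Minimum is at Blue with total 740 blocks.

Blue, total 740 blocks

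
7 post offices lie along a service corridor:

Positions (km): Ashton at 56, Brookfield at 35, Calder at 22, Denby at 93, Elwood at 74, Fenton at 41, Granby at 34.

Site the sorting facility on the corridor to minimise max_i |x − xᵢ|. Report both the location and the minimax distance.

location 57.5, max distance 35.5

The 1-center on a line is the midpoint of the two extreme points: leftmost at 22, rightmost at 93.
Optimal location = (22 + 93)/2 = 57.5; maximum distance = (93 − 22)/2 = 35.5.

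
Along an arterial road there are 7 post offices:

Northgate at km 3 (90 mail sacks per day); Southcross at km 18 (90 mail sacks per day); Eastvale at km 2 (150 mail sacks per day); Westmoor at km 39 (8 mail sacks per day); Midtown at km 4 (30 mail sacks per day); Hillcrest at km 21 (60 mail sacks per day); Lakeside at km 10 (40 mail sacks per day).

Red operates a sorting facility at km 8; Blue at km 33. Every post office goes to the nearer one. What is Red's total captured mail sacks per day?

The indifferent point is the midpoint (8+33)/2 = 20.5; post offices left of it (closer to Red at 8) go to Red, those right go to Blue.
  Eastvale at 2 (w=150) → Red
  Northgate at 3 (w=90) → Red
  Midtown at 4 (w=30) → Red
  Lakeside at 10 (w=40) → Red
  Southcross at 18 (w=90) → Red
  Hillcrest at 21 (w=60) → Blue
  Westmoor at 39 (w=8) → Blue
Red captures 400; Blue captures 68.

400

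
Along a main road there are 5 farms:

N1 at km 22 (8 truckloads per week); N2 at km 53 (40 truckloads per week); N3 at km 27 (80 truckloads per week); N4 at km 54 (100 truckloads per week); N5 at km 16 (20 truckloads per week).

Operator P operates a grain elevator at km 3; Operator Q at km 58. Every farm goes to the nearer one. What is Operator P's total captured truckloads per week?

108

The indifferent point is the midpoint (3+58)/2 = 30.5; farms left of it (closer to Operator P at 3) go to Operator P, those right go to Operator Q.
  N5 at 16 (w=20) → Operator P
  N1 at 22 (w=8) → Operator P
  N3 at 27 (w=80) → Operator P
  N2 at 53 (w=40) → Operator Q
  N4 at 54 (w=100) → Operator Q
Operator P captures 108; Operator Q captures 140.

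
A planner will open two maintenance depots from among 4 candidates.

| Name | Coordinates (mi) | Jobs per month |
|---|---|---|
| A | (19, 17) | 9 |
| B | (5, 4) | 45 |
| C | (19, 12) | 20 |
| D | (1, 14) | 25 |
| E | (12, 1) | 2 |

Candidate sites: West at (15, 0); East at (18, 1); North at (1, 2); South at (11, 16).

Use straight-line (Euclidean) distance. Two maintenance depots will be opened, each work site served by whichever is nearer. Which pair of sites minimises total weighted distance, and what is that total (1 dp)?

{North, South}, total 729.7

Evaluate every pair (each demand assigned to the nearer of the two):
  {North, South}: total = 729.7
  {East, North}: total = 878.4
  {West, North}: total = 917.7
  {West, South}: total = 997.4
  {East, South}: total = 1118.8
  {West, East}: total = 1351.2
Best pair: {North, South} with total 729.7.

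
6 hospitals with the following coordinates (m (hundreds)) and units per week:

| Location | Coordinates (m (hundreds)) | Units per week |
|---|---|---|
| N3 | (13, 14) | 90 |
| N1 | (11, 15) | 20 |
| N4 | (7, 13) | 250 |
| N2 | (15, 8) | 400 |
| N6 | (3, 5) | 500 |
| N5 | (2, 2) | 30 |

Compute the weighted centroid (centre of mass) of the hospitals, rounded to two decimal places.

(8.29, 8.19)

The minimiser of Σwᵢ‖p−pᵢ‖² is the weighted centroid p* = (Σwᵢpᵢ)/(Σwᵢ).
Σwᵢ = 1290.
Σwᵢxᵢ = 90·13 + 20·11 + 250·7 + 400·15 + 500·3 + 30·2 = 10700.
Σwᵢyᵢ = 90·14 + 20·15 + 250·13 + 400·8 + 500·5 + 30·2 = 10570.
x* = 10700/1290 = 8.29, y* = 10570/1290 = 8.19.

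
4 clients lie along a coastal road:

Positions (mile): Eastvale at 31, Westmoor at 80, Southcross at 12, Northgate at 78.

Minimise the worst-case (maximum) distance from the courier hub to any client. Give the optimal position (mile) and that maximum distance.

The 1-center on a line is the midpoint of the two extreme points: leftmost at 12, rightmost at 80.
Optimal location = (12 + 80)/2 = 46; maximum distance = (80 − 12)/2 = 34.

location 46, max distance 34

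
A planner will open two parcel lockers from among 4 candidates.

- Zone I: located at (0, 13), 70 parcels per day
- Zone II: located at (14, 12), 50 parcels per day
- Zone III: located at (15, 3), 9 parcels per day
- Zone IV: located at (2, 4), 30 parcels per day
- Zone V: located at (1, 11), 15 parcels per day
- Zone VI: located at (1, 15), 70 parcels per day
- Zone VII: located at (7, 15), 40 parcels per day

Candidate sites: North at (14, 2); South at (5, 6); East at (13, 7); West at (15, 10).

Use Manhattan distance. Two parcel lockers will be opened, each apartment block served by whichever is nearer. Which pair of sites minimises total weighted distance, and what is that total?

{South, West}, total 2688

Evaluate every pair (each demand assigned to the nearer of the two):
  {South, West}: total = 2688
  {South, East}: total = 2829
  {North, South}: total = 2993
  {North, West}: total = 3923
  {East, West}: total = 3959
  {North, East}: total = 4268
Best pair: {South, West} with total 2688.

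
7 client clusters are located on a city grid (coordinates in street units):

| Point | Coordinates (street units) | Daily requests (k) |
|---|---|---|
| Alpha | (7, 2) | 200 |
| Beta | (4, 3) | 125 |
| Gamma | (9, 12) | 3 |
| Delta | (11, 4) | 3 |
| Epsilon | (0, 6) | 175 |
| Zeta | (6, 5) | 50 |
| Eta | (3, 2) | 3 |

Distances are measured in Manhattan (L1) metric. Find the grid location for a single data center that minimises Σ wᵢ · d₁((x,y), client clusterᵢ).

Manhattan distance separates: Σwᵢ(|x−xᵢ|+|y−yᵢ|) = Σwᵢ|x−xᵢ| + Σwᵢ|y−yᵢ|, so x and y are optimised independently as 1-D weighted medians.
Total weight W = 559; half = 279.5.
x-coordinate, sorted with cumulative weight:
  x=0 (Epsilon, w=175) cum 175
  x=3 (Eta, w=3) cum 178
  x=4 (Beta, w=125) cum 303  ← median
  x=6 (Zeta, w=50) cum 353
  x=7 (Alpha, w=200) cum 553
  x=9 (Gamma, w=3) cum 556
  x=11 (Delta, w=3) cum 559
⇒ x* = 4
y-coordinate, sorted with cumulative weight:
  y=2 (Alpha, w=200) cum 200
  y=2 (Eta, w=3) cum 203
  y=3 (Beta, w=125) cum 328  ← median
  y=4 (Delta, w=3) cum 331
  y=5 (Zeta, w=50) cum 381
  y=6 (Epsilon, w=175) cum 556
  y=12 (Gamma, w=3) cum 559
⇒ y* = 3

(4, 3)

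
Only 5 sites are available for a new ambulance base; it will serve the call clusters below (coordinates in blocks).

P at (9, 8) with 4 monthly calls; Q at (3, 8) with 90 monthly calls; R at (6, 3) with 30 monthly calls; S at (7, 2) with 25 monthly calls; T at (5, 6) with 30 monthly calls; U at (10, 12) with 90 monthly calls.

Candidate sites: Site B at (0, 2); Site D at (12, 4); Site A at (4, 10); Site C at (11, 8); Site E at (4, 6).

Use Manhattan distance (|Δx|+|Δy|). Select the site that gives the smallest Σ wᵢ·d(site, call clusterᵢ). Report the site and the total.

Site A, total 1713 blocks

Total weighted distance at each candidate:
  Site B (0, 2): total = 3325
  Site D (12, 4): total = 2753
  Site A (4, 10): total = 1713
  Site C (11, 8): total = 1968
  Site E (4, 6): total = 1733
Minimum is at Site A with total 1713 blocks.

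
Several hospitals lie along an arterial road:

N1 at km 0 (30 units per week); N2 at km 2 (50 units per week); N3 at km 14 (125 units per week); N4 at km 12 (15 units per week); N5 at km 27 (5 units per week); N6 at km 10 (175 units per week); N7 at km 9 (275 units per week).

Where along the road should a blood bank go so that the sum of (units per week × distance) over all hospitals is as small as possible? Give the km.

For a sum of weighted absolute distances on a line, the optimum is the weighted median (not the mean). Total weight W = 675; half-weight = 337.5.
Sort by position and accumulate weight:
  km 0 (N1, w=30) → cum 30
  km 2 (N2, w=50) → cum 80
  km 9 (N7, w=275) → cum 355  ≥ 337.5 → median here
  km 10 (N6, w=175) → cum 530
  km 12 (N4, w=15) → cum 545
  km 14 (N3, w=125) → cum 670
  km 27 (N5, w=5) → cum 675
Optimal location: km 9.

x = 9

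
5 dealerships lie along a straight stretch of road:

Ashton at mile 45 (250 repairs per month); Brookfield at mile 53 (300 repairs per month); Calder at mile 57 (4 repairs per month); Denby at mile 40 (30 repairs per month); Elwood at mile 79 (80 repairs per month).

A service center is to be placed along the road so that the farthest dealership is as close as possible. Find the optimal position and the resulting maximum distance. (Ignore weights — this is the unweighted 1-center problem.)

The 1-center on a line is the midpoint of the two extreme points: leftmost at 40, rightmost at 79.
Optimal location = (40 + 79)/2 = 59.5; maximum distance = (79 − 40)/2 = 19.5.

location 59.5, max distance 19.5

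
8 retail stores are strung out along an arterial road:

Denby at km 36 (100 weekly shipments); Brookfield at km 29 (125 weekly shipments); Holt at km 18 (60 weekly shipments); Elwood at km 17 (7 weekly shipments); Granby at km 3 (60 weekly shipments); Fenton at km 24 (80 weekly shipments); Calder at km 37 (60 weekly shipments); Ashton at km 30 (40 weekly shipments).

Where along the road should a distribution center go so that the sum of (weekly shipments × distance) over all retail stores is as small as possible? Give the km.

x = 29

For a sum of weighted absolute distances on a line, the optimum is the weighted median (not the mean). Total weight W = 532; half-weight = 266.
Sort by position and accumulate weight:
  km 3 (Granby, w=60) → cum 60
  km 17 (Elwood, w=7) → cum 67
  km 18 (Holt, w=60) → cum 127
  km 24 (Fenton, w=80) → cum 207
  km 29 (Brookfield, w=125) → cum 332  ≥ 266 → median here
  km 30 (Ashton, w=40) → cum 372
  km 36 (Denby, w=100) → cum 472
  km 37 (Calder, w=60) → cum 532
Optimal location: km 29.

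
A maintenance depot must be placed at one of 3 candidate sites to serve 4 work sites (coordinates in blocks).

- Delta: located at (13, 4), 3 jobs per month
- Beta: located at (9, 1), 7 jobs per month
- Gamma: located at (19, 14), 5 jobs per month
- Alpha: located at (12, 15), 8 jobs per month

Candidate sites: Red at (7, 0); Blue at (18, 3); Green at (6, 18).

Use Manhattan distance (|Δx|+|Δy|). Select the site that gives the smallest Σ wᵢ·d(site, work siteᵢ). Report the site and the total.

Blue, total 299 blocks

Total weighted distance at each candidate:
  Red (7, 0): total = 341
  Blue (18, 3): total = 299
  Green (6, 18): total = 360
Minimum is at Blue with total 299 blocks.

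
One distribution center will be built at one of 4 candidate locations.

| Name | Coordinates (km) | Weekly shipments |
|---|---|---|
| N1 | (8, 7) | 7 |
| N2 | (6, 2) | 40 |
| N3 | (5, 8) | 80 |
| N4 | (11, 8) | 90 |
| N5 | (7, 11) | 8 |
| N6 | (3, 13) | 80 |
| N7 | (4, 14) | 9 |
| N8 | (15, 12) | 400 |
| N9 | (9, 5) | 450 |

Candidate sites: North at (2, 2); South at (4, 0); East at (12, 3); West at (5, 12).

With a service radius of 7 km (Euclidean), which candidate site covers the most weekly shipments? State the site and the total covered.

East, covering 587

Coverage radius r = 7 km; a point is covered iff (Δx)²+(Δy)² ≤ 7² = 49.
  North (2, 2): covers {N2, N3} → 120
  South (4, 0): covers {N2} → 40
  East (12, 3): covers {N1, N2, N4, N9} → 587
  West (5, 12): covers {N1, N3, N5, N6, N7} → 184
Maximum coverage at East: 587 weekly shipments.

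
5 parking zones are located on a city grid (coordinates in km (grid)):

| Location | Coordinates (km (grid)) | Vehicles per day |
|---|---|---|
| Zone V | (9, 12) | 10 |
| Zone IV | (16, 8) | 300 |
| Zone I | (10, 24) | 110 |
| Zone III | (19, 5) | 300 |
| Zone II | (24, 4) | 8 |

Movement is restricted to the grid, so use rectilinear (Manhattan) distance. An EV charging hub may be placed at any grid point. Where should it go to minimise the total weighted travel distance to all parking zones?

Manhattan distance separates: Σwᵢ(|x−xᵢ|+|y−yᵢ|) = Σwᵢ|x−xᵢ| + Σwᵢ|y−yᵢ|, so x and y are optimised independently as 1-D weighted medians.
Total weight W = 728; half = 364.
x-coordinate, sorted with cumulative weight:
  x=9 (Zone V, w=10) cum 10
  x=10 (Zone I, w=110) cum 120
  x=16 (Zone IV, w=300) cum 420  ← median
  x=19 (Zone III, w=300) cum 720
  x=24 (Zone II, w=8) cum 728
⇒ x* = 16
y-coordinate, sorted with cumulative weight:
  y=4 (Zone II, w=8) cum 8
  y=5 (Zone III, w=300) cum 308
  y=8 (Zone IV, w=300) cum 608  ← median
  y=12 (Zone V, w=10) cum 618
  y=24 (Zone I, w=110) cum 728
⇒ y* = 8

(16, 8)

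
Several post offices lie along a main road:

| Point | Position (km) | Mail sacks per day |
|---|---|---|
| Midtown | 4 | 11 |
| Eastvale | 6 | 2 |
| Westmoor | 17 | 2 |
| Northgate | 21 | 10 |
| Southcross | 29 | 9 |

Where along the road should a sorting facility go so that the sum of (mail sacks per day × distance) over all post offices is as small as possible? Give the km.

For a sum of weighted absolute distances on a line, the optimum is the weighted median (not the mean). Total weight W = 34; half-weight = 17.
Sort by position and accumulate weight:
  km 4 (Midtown, w=11) → cum 11
  km 6 (Eastvale, w=2) → cum 13
  km 17 (Westmoor, w=2) → cum 15
  km 21 (Northgate, w=10) → cum 25  ≥ 17 → median here
  km 29 (Southcross, w=9) → cum 34
Optimal location: km 21.

x = 21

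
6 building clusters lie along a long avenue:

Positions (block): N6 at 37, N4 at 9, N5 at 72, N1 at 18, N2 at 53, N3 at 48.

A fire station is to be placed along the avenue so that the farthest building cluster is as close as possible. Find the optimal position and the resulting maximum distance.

location 40.5, max distance 31.5

The 1-center on a line is the midpoint of the two extreme points: leftmost at 9, rightmost at 72.
Optimal location = (9 + 72)/2 = 40.5; maximum distance = (72 − 9)/2 = 31.5.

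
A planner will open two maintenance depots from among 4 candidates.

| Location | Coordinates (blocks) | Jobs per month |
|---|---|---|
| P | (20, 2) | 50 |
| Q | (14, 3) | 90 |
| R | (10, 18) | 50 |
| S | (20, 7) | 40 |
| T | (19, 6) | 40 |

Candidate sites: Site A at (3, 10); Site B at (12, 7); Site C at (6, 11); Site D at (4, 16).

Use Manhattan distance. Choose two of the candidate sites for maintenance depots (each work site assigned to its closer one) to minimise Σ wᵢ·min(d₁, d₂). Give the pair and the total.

Evaluate every pair (each demand assigned to the nearer of the two):
  {Site B, Site D}: total = 2230
  {Site B, Site C}: total = 2380
  {Site A, Site B}: total = 2480
  {Site C, Site D}: total = 4430
  {Site A, Site C}: total = 4580
  {Site A, Site D}: total = 4870
Best pair: {Site B, Site D} with total 2230.

{Site B, Site D}, total 2230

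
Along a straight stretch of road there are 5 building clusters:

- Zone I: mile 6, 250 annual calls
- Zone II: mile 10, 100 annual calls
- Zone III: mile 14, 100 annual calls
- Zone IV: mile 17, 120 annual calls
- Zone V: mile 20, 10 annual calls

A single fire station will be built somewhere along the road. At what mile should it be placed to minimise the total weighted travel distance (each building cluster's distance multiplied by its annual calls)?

x = 10

For a sum of weighted absolute distances on a line, the optimum is the weighted median (not the mean). Total weight W = 580; half-weight = 290.
Sort by position and accumulate weight:
  mile 6 (Zone I, w=250) → cum 250
  mile 10 (Zone II, w=100) → cum 350  ≥ 290 → median here
  mile 14 (Zone III, w=100) → cum 450
  mile 17 (Zone IV, w=120) → cum 570
  mile 20 (Zone V, w=10) → cum 580
Optimal location: mile 10.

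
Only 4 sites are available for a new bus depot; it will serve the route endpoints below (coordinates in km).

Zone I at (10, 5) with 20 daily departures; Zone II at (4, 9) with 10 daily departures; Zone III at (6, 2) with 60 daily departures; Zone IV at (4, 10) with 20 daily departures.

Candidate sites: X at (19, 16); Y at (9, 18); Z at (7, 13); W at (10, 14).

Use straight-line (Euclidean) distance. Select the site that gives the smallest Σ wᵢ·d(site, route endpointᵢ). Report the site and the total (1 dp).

Z, total 968.5 km

Total weighted distance at each candidate:
  X (19, 16): total = 1919.2
  Y (9, 18): total = 1529.1
  Z (7, 13): total = 968.5
  W (10, 14): total = 1161.3
Minimum is at Z with total 968.5 km.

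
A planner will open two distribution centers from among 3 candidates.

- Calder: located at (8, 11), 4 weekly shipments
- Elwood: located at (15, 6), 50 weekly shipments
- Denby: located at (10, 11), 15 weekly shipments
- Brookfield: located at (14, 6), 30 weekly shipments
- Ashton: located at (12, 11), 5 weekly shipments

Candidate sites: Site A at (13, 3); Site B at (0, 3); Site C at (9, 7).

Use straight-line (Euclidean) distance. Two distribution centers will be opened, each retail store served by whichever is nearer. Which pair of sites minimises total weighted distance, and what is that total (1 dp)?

{Site A, Site C}, total 378.5

Evaluate every pair (each demand assigned to the nearer of the two):
  {Site A, Site C}: total = 378.5
  {Site A, Site B}: total = 481.4
  {Site B, Site C}: total = 560.4
Best pair: {Site A, Site C} with total 378.5.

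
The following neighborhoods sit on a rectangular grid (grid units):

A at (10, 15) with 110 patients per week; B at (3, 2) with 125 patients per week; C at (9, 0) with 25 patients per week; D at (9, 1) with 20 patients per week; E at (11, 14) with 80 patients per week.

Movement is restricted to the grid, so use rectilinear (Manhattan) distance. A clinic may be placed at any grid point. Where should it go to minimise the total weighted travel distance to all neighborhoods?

Manhattan distance separates: Σwᵢ(|x−xᵢ|+|y−yᵢ|) = Σwᵢ|x−xᵢ| + Σwᵢ|y−yᵢ|, so x and y are optimised independently as 1-D weighted medians.
Total weight W = 360; half = 180.
x-coordinate, sorted with cumulative weight:
  x=3 (B, w=125) cum 125
  x=9 (C, w=25) cum 150
  x=9 (D, w=20) cum 170
  x=10 (A, w=110) cum 280  ← median
  x=11 (E, w=80) cum 360
⇒ x* = 10
y-coordinate, sorted with cumulative weight:
  y=0 (C, w=25) cum 25
  y=1 (D, w=20) cum 45
  y=2 (B, w=125) cum 170
  y=14 (E, w=80) cum 250  ← median
  y=15 (A, w=110) cum 360
⇒ y* = 14

(10, 14)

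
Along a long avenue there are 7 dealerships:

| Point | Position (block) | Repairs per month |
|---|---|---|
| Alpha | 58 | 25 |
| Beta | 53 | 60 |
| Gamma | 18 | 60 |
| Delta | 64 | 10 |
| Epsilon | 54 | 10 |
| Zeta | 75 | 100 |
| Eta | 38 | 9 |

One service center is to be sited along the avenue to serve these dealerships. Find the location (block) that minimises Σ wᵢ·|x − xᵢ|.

x = 54

For a sum of weighted absolute distances on a line, the optimum is the weighted median (not the mean). Total weight W = 274; half-weight = 137.
Sort by position and accumulate weight:
  block 18 (Gamma, w=60) → cum 60
  block 38 (Eta, w=9) → cum 69
  block 53 (Beta, w=60) → cum 129
  block 54 (Epsilon, w=10) → cum 139  ≥ 137 → median here
  block 58 (Alpha, w=25) → cum 164
  block 64 (Delta, w=10) → cum 174
  block 75 (Zeta, w=100) → cum 274
Optimal location: block 54.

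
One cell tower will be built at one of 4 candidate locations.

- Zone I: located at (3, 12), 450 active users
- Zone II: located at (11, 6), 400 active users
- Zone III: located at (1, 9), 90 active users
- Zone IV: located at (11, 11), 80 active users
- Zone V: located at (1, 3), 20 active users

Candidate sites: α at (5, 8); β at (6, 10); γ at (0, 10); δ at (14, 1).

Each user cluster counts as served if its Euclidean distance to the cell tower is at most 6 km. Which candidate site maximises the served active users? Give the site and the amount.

β, covering 620

Coverage radius r = 6 km; a point is covered iff (Δx)²+(Δy)² ≤ 6² = 36.
  α (5, 8): covers {Zone I, Zone III} → 540
  β (6, 10): covers {Zone I, Zone III, Zone IV} → 620
  γ (0, 10): covers {Zone I, Zone III} → 540
  δ (14, 1): covers {Zone II} → 400
Maximum coverage at β: 620 active users.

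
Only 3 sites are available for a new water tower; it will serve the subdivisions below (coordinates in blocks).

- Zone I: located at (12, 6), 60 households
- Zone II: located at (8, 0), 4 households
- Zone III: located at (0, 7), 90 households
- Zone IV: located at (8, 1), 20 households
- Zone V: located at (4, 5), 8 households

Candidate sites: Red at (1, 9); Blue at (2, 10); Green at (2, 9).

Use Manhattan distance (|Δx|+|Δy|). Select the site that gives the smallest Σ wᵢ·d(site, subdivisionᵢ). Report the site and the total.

Total weighted distance at each candidate:
  Red (1, 9): total = 1530
  Blue (2, 10): total = 1710
  Green (2, 9): total = 1528
Minimum is at Green with total 1528 blocks.

Green, total 1528 blocks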